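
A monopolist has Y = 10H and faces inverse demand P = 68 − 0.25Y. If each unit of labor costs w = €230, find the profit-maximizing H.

H* = 9

Marginal revenue from the inverse demand is MR = 68 − 0.5Y.
The marginal product is MP_H = 10.
A monopolist hires until marginal revenue product equals the wage: MR·MP_H = w.
(68 − 5H)·10 = 230, so H = 9.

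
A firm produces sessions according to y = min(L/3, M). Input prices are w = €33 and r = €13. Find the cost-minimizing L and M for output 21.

L* = 63, M* = 21

With a fixed-proportions technology, the cost-minimizing bundle uses no slack in either input: L/3 = M = y.
So L = 3·21 = 63 and M = 21.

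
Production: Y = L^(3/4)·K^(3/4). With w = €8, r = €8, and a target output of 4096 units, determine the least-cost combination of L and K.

L* = 256, K* = 256

Cost minimization requires the marginal rate of technical substitution to equal the input-price ratio: MP_L/MP_K = w/r.
Here MP_L/MP_K = (3/4)·(K/L)/(3/4) = (K/L). Setting this equal to 8/8 = 1 gives K = L.
Substituting into Y = 4096: L^(3/4)·(L)^(3/4) = 4096.
Solving, L = 256 and K = 256.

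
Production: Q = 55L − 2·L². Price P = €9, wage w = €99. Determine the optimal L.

The marginal product of L is MP_L = 55 − 4L.
A price-taking firm hires until the value of the marginal product equals the wage: P·MP_L = w, so 9·(55 − 4L) = 99.
Then 55 − 4L = 11, giving L = 11.

L* = 11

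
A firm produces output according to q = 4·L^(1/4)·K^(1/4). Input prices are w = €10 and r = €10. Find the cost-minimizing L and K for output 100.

Cost minimization requires the marginal rate of technical substitution to equal the input-price ratio: MP_L/MP_K = w/r.
Here MP_L/MP_K = (1/4)·(K/L)/(1/4) = (K/L). Setting this equal to 10/10 = 1 gives K = L.
Substituting into q = 100: 4·L^(1/4)·(L)^(1/4) = 100.
Solving, L = 625 and K = 625.

L* = 625, K* = 625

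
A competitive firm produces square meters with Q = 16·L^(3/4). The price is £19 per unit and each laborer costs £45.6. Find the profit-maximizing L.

MP_L = (3/4)·16·L^(-1/4) = 12·L^(-1/4).
Profit maximization for a price taker requires P·MP_L = w: 19·12·L^(-1/4) = 45.6.
So L^(-1/4) = 0.2, which gives L = 625.

L* = 625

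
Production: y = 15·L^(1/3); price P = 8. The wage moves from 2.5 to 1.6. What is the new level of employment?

L* = 125

From P·MP_L = w with MP_L = 5·L^(-2/3), the labor demand is L(w) = (40/w)^(3/2).
At w = 2.5: L = 64. At w = 1.6: L = 125.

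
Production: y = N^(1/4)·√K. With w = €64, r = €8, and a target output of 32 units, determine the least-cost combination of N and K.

Cost minimization requires the marginal rate of technical substitution to equal the input-price ratio: MP_N/MP_K = w/r.
Here MP_N/MP_K = (1/4)·(K/N)/(1/2) = 0.5·(K/N). Setting this equal to 64/8 = 8 gives K = 16N.
Substituting into y = 32: N^(1/4)·(16N)^(1/2) = 32.
Solving, N = 16 and K = 256.

N* = 16, K* = 256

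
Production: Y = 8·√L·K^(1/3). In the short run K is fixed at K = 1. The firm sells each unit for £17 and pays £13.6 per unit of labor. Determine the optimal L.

With K = 1, MP_L = (1/2)·8·L^(-1/2)·1^(1/3) = 4·L^(-1/2).
Profit maximization for a price taker requires P·MP_L = w: 17·4·L^(-1/2) = 13.6.
So L^(-1/2) = 0.2, which gives L = 25.

L* = 25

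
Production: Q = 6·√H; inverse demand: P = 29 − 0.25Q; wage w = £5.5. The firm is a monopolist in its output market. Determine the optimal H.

H* = 36

Marginal revenue from the inverse demand is MR = 29 − 0.5Q.
The marginal product is MP_H = 3·H^(-1/2).
A monopolist hires until marginal revenue product equals the wage: MR·MP_H = w.
At H, Q = 6·√H. Substituting and solving: (29 − 3·√H)·3·H^(-1/2) = 5.5 gives H = 36.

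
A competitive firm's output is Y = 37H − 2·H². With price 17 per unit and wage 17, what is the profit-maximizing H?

The marginal product of H is MP_H = 37 − 4H.
A price-taking firm hires until the value of the marginal product equals the wage: P·MP_H = w, so 17·(37 − 4H) = 17.
Then 37 − 4H = 1, giving H = 9.

H* = 9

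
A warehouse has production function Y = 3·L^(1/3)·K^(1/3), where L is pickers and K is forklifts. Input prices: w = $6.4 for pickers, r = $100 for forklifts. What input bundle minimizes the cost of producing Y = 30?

L* = 125, K* = 8

Cost minimization requires the marginal rate of technical substitution to equal the input-price ratio: MP_L/MP_K = w/r.
Here MP_L/MP_K = (1/3)·(K/L)/(1/3) = (K/L). Setting this equal to 6.4/100 = 0.064 gives K = 0.064L.
Substituting into Y = 30: 3·L^(1/3)·(0.064L)^(1/3) = 30.
Solving, L = 125 and K = 8.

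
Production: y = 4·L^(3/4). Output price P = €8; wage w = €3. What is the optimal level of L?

MP_L = (3/4)·4·L^(-1/4) = 3·L^(-1/4).
Profit maximization for a price taker requires P·MP_L = w: 8·3·L^(-1/4) = 3.
So L^(-1/4) = 0.125, which gives L = 4096.

L* = 4096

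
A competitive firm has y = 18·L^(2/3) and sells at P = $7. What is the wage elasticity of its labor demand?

MP_L = (2/3)·18·L^(-1/3), so P·MP_L = w gives 84·L^(-1/3) = w.
Solving, L(w) = (84/w)^(3). This is a constant-elasticity form: L ∝ w^(−3), so ε = −3.

ε = -3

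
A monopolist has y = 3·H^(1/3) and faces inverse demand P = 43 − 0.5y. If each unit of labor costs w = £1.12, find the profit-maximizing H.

Marginal revenue from the inverse demand is MR = 43 − y.
The marginal product is MP_H = H^(-2/3).
A monopolist hires until marginal revenue product equals the wage: MR·MP_H = w.
At H, y = 3·H^(1/3). Substituting and solving: (43 − 3·H^(1/3))·H^(-2/3) = 1.12 gives H = 125.

H* = 125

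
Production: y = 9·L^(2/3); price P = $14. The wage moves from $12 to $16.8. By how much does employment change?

ΔL = -218

From P·MP_L = w with MP_L = 6·L^(-1/3), the labor demand is L(w) = (84/w)^(3).
At w = 12: L = 343. At w = 16.8: L = 125.
ΔL = 125 − 343 = -218.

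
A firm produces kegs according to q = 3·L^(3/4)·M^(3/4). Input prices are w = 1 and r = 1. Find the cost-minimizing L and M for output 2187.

Cost minimization requires the marginal rate of technical substitution to equal the input-price ratio: MP_L/MP_M = w/r.
Here MP_L/MP_M = (3/4)·(M/L)/(3/4) = (M/L). Setting this equal to 1/1 = 1 gives M = L.
Substituting into q = 2187: 3·L^(3/4)·(L)^(3/4) = 2187.
Solving, L = 81 and M = 81.

L* = 81, M* = 81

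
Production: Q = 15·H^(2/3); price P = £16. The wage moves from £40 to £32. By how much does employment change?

ΔH = 61

From P·MP_H = w with MP_H = 10·H^(-1/3), the labor demand is H(w) = (160/w)^(3).
At w = 40: H = 64. At w = 32: H = 125.
ΔH = 125 − 64 = 61.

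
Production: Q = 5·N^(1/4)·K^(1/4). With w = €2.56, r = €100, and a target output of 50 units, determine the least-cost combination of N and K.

Cost minimization requires the marginal rate of technical substitution to equal the input-price ratio: MP_N/MP_K = w/r.
Here MP_N/MP_K = (1/4)·(K/N)/(1/4) = (K/N). Setting this equal to 2.56/100 = 0.0256 gives K = 0.0256N.
Substituting into Q = 50: 5·N^(1/4)·(0.0256N)^(1/4) = 50.
Solving, N = 625 and K = 16.

N* = 625, K* = 16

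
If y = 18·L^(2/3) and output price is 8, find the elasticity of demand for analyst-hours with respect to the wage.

ε = -3

MP_L = (2/3)·18·L^(-1/3), so P·MP_L = w gives 96·L^(-1/3) = w.
Solving, L(w) = (96/w)^(3). This is a constant-elasticity form: L ∝ w^(−3), so ε = −3.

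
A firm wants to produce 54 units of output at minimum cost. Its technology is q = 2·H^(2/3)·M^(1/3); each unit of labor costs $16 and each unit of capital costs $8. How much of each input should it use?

H* = 27, M* = 27

Cost minimization requires the marginal rate of technical substitution to equal the input-price ratio: MP_H/MP_M = w/r.
Here MP_H/MP_M = (2/3)·(M/H)/(1/3) = 2·(M/H). Setting this equal to 16/8 = 2 gives M = H.
Substituting into q = 54: 2·H^(2/3)·(H)^(1/3) = 54.
Solving, H = 27 and M = 27.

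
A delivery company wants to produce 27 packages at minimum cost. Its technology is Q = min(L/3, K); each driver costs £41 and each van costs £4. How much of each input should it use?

With a fixed-proportions technology, the cost-minimizing bundle uses no slack in either input: L/3 = K = Q.
So L = 3·27 = 81 and K = 27.

L* = 81, K* = 27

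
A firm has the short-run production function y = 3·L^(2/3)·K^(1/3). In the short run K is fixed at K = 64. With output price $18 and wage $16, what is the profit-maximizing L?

L* = 729

With K = 64, MP_L = (2/3)·3·L^(-1/3)·64^(1/3) = 8·L^(-1/3).
Profit maximization for a price taker requires P·MP_L = w: 18·8·L^(-1/3) = 16.
So L^(-1/3) = 1/9, which gives L = 729.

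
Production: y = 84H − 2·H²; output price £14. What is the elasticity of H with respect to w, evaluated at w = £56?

From P·MP_H = w with MP_H = 84 − 4H, labor demand is H(w) = (84 − w/14)/4.
dH/dw = −1/(56) = -1/56.
At w = 56, H = 20, so ε = (dH/dw)·(w/H) = (-1/56)·(56/20) = -0.05.

ε = -0.05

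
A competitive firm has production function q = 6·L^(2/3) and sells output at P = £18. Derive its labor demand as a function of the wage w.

L(w) = 373248/w³

MP_L = (2/3)·6·L^(-1/3) = 4·L^(-1/3).
Setting P·MP_L = w: 72·L^(-1/3) = w.
Solving for L: L^(-1/3) = w/72, so L = (72/w)^(3).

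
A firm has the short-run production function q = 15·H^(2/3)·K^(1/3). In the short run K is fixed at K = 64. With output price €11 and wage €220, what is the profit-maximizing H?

H* = 8

With K = 64, MP_H = (2/3)·15·H^(-1/3)·64^(1/3) = 40·H^(-1/3).
Profit maximization for a price taker requires P·MP_H = w: 11·40·H^(-1/3) = 220.
So H^(-1/3) = 0.5, which gives H = 8.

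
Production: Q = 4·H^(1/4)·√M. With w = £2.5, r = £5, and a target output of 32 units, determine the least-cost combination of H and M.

Cost minimization requires the marginal rate of technical substitution to equal the input-price ratio: MP_H/MP_M = w/r.
Here MP_H/MP_M = (1/4)·(M/H)/(1/2) = 0.5·(M/H). Setting this equal to 2.5/5 = 0.5 gives M = H.
Substituting into Q = 32: 4·H^(1/4)·(H)^(1/2) = 32.
Solving, H = 16 and M = 16.

H* = 16, M* = 16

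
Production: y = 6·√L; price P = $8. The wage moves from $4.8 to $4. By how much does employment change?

From P·MP_L = w with MP_L = 3·L^(-1/2), the labor demand is L(w) = (24/w)^(2).
At w = 4.8: L = 25. At w = 4: L = 36.
ΔL = 36 − 25 = 11.

ΔL = 11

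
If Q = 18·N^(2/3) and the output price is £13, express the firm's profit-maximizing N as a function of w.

MP_N = (2/3)·18·N^(-1/3) = 12·N^(-1/3).
Setting P·MP_N = w: 156·N^(-1/3) = w.
Solving for N: N^(-1/3) = w/156, so N = (156/w)^(3).

N(w) = 3796416/w³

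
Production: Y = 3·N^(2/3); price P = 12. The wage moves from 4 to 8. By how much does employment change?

ΔN = -189

From P·MP_N = w with MP_N = 2·N^(-1/3), the labor demand is N(w) = (24/w)^(3).
At w = 4: N = 216. At w = 8: N = 27.
ΔN = 27 − 216 = -189.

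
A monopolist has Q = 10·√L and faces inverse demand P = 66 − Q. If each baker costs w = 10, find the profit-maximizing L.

Marginal revenue from the inverse demand is MR = 66 − 2Q.
The marginal product is MP_L = 5·L^(-1/2).
A monopolist hires until marginal revenue product equals the wage: MR·MP_L = w.
At L, Q = 10·√L. Substituting and solving: (66 − 20·√L)·5·L^(-1/2) = 10 gives L = 9.

L* = 9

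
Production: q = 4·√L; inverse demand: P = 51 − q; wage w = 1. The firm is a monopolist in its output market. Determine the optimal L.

L* = 36

Marginal revenue from the inverse demand is MR = 51 − 2q.
The marginal product is MP_L = 2·L^(-1/2).
A monopolist hires until marginal revenue product equals the wage: MR·MP_L = w.
At L, q = 4·√L. Substituting and solving: (51 − 8·√L)·2·L^(-1/2) = 1 gives L = 36.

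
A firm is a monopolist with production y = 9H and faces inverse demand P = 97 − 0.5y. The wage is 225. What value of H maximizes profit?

Marginal revenue from the inverse demand is MR = 97 − y.
The marginal product is MP_H = 9.
A monopolist hires until marginal revenue product equals the wage: MR·MP_H = w.
(97 − 9H)·9 = 225, so H = 8.

H* = 8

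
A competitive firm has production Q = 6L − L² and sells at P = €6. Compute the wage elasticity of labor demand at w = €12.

From P·MP_L = w with MP_L = 6 − 2L, labor demand is L(w) = (6 − w/6)/2.
dL/dw = −1/(12) = -1/12.
At w = 12, L = 2, so ε = (dL/dw)·(w/L) = (-1/12)·(12/2) = -0.5.

ε = -0.5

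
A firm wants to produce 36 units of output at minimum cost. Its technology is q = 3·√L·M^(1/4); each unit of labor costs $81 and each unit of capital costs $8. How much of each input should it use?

L* = 16, M* = 81

Cost minimization requires the marginal rate of technical substitution to equal the input-price ratio: MP_L/MP_M = w/r.
Here MP_L/MP_M = (1/2)·(M/L)/(1/4) = 2·(M/L). Setting this equal to 81/8 = 10.125 gives M = 5.0625L.
Substituting into q = 36: 3·L^(1/2)·(5.0625L)^(1/4) = 36.
Solving, L = 16 and M = 81.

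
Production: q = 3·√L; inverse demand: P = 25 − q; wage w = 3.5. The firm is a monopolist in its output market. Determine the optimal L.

L* = 9

Marginal revenue from the inverse demand is MR = 25 − 2q.
The marginal product is MP_L = 1.5·L^(-1/2).
A monopolist hires until marginal revenue product equals the wage: MR·MP_L = w.
At L, q = 3·√L. Substituting and solving: (25 − 6·√L)·1.5·L^(-1/2) = 3.5 gives L = 9.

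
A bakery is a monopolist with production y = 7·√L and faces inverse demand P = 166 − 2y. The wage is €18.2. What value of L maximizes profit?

L* = 25

Marginal revenue from the inverse demand is MR = 166 − 4y.
The marginal product is MP_L = 3.5·L^(-1/2).
A monopolist hires until marginal revenue product equals the wage: MR·MP_L = w.
At L, y = 7·√L. Substituting and solving: (166 − 28·√L)·3.5·L^(-1/2) = 18.2 gives L = 25.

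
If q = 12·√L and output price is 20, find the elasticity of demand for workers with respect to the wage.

ε = -2

MP_L = (1/2)·12·L^(-1/2), so P·MP_L = w gives 120·L^(-1/2) = w.
Solving, L(w) = (120/w)^(2). This is a constant-elasticity form: L ∝ w^(−2), so ε = −2.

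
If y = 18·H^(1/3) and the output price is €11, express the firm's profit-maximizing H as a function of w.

H(w) = (66/w)^(3/2)

MP_H = (1/3)·18·H^(-2/3) = 6·H^(-2/3).
Setting P·MP_H = w: 66·H^(-2/3) = w.
Solving for H: H^(-2/3) = w/66, so H = (66/w)^(3/2).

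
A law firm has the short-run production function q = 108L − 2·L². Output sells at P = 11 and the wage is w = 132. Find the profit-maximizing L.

The marginal product of L is MP_L = 108 − 4L.
A price-taking firm hires until the value of the marginal product equals the wage: P·MP_L = w, so 11·(108 − 4L) = 132.
Then 108 − 4L = 12, giving L = 24.

L* = 24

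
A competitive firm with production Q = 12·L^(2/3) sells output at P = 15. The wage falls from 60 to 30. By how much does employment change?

ΔL = 56

From P·MP_L = w with MP_L = 8·L^(-1/3), the labor demand is L(w) = (120/w)^(3).
At w = 60: L = 8. At w = 30: L = 64.
ΔL = 64 − 8 = 56.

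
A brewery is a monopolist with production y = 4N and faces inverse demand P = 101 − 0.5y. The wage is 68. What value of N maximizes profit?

N* = 21

Marginal revenue from the inverse demand is MR = 101 − y.
The marginal product is MP_N = 4.
A monopolist hires until marginal revenue product equals the wage: MR·MP_N = w.
(101 − 4N)·4 = 68, so N = 21.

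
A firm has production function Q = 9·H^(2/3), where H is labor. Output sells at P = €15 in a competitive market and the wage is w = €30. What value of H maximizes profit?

MP_H = (2/3)·9·H^(-1/3) = 6·H^(-1/3).
Profit maximization for a price taker requires P·MP_H = w: 15·6·H^(-1/3) = 30.
So H^(-1/3) = 1/3, which gives H = 27.

H* = 27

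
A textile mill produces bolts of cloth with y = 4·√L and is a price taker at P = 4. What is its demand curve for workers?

L(w) = 64/w²

MP_L = (1/2)·4·L^(-1/2) = 2·L^(-1/2).
Setting P·MP_L = w: 8·L^(-1/2) = w.
Solving for L: L^(-1/2) = w/8, so L = (8/w)^(2).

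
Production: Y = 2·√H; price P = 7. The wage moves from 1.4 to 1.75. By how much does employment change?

ΔH = -9

From P·MP_H = w with MP_H = H^(-1/2), the labor demand is H(w) = (7/w)^(2).
At w = 1.4: H = 25. At w = 1.75: H = 16.
ΔH = 16 − 25 = -9.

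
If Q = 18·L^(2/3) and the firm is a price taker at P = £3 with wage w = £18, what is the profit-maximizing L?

MP_L = (2/3)·18·L^(-1/3) = 12·L^(-1/3).
Profit maximization for a price taker requires P·MP_L = w: 3·12·L^(-1/3) = 18.
So L^(-1/3) = 0.5, which gives L = 8.

L* = 8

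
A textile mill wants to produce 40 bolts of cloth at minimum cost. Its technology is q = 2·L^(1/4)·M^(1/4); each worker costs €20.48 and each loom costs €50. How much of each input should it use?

Cost minimization requires the marginal rate of technical substitution to equal the input-price ratio: MP_L/MP_M = w/r.
Here MP_L/MP_M = (1/4)·(M/L)/(1/4) = (M/L). Setting this equal to 20.48/50 = 0.4096 gives M = 0.4096L.
Substituting into q = 40: 2·L^(1/4)·(0.4096L)^(1/4) = 40.
Solving, L = 625 and M = 256.

L* = 625, M* = 256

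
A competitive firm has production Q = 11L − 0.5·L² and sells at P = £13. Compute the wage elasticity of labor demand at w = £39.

From P·MP_L = w with MP_L = 11 − L, labor demand is L(w) = 11 − w/13.
dL/dw = −1/(13) = -1/13.
At w = 39, L = 8, so ε = (dL/dw)·(w/L) = (-1/13)·(39/8) = -0.375.

ε = -0.375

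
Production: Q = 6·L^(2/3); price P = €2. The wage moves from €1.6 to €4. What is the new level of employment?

From P·MP_L = w with MP_L = 4·L^(-1/3), the labor demand is L(w) = (8/w)^(3).
At w = 1.6: L = 125. At w = 4: L = 8.

L* = 8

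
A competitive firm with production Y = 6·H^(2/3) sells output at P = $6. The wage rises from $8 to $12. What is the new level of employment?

H* = 8

From P·MP_H = w with MP_H = 4·H^(-1/3), the labor demand is H(w) = (24/w)^(3).
At w = 8: H = 27. At w = 12: H = 8.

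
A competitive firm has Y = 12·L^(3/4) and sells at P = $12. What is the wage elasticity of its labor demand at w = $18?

MP_L = (3/4)·12·L^(-1/4), so P·MP_L = w gives 108·L^(-1/4) = w.
Solving, L(w) = (108/w)^(4). This is a constant-elasticity form: L ∝ w^(−4), so ε = −4.

ε = -4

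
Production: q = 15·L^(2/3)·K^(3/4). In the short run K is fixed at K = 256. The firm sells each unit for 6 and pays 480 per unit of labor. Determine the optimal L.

L* = 512

With K = 256, MP_L = (2/3)·15·L^(-1/3)·256^(3/4) = 640·L^(-1/3).
Profit maximization for a price taker requires P·MP_L = w: 6·640·L^(-1/3) = 480.
So L^(-1/3) = 0.125, which gives L = 512.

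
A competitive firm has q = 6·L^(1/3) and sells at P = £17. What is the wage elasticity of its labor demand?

ε = -1.5

MP_L = (1/3)·6·L^(-2/3), so P·MP_L = w gives 34·L^(-2/3) = w.
Solving, L(w) = (34/w)^(3/2). This is a constant-elasticity form: L ∝ w^(−3/2), so ε = −3/2.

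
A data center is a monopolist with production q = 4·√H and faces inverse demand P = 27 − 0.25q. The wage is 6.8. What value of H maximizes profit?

H* = 25

Marginal revenue from the inverse demand is MR = 27 − 0.5q.
The marginal product is MP_H = 2·H^(-1/2).
A monopolist hires until marginal revenue product equals the wage: MR·MP_H = w.
At H, q = 4·√H. Substituting and solving: (27 − 2·√H)·2·H^(-1/2) = 6.8 gives H = 25.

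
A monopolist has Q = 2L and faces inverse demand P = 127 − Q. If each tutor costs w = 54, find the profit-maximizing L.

L* = 25

Marginal revenue from the inverse demand is MR = 127 − 2Q.
The marginal product is MP_L = 2.
A monopolist hires until marginal revenue product equals the wage: MR·MP_L = w.
(127 − 4L)·2 = 54, so L = 25.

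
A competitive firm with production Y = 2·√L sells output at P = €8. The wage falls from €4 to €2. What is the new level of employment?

From P·MP_L = w with MP_L = L^(-1/2), the labor demand is L(w) = (8/w)^(2).
At w = 4: L = 4. At w = 2: L = 16.

L* = 16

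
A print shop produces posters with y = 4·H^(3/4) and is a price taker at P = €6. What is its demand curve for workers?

H(w) = 104976/w^(4)

MP_H = (3/4)·4·H^(-1/4) = 3·H^(-1/4).
Setting P·MP_H = w: 18·H^(-1/4) = w.
Solving for H: H^(-1/4) = w/18, so H = (18/w)^(4).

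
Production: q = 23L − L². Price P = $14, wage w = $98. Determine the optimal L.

The marginal product of L is MP_L = 23 − 2L.
A price-taking firm hires until the value of the marginal product equals the wage: P·MP_L = w, so 14·(23 − 2L) = 98.
Then 23 − 2L = 7, giving L = 8.

L* = 8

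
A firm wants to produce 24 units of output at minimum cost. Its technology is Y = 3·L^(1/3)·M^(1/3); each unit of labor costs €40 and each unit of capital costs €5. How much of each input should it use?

L* = 8, M* = 64

Cost minimization requires the marginal rate of technical substitution to equal the input-price ratio: MP_L/MP_M = w/r.
Here MP_L/MP_M = (1/3)·(M/L)/(1/3) = (M/L). Setting this equal to 40/5 = 8 gives M = 8L.
Substituting into Y = 24: 3·L^(1/3)·(8L)^(1/3) = 24.
Solving, L = 8 and M = 64.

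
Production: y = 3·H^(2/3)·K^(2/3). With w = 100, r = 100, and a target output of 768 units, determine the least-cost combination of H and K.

Cost minimization requires the marginal rate of technical substitution to equal the input-price ratio: MP_H/MP_K = w/r.
Here MP_H/MP_K = (2/3)·(K/H)/(2/3) = (K/H). Setting this equal to 100/100 = 1 gives K = H.
Substituting into y = 768: 3·H^(2/3)·(H)^(2/3) = 768.
Solving, H = 64 and K = 64.

H* = 64, K* = 64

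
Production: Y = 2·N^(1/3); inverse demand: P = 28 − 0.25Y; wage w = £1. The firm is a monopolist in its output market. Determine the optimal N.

N* = 64

Marginal revenue from the inverse demand is MR = 28 − 0.5Y.
The marginal product is MP_N = (2/3)·N^(-2/3).
A monopolist hires until marginal revenue product equals the wage: MR·MP_N = w.
At N, Y = 2·N^(1/3). Substituting and solving: (28 − N^(1/3))·(2/3)·N^(-2/3) = 1 gives N = 64.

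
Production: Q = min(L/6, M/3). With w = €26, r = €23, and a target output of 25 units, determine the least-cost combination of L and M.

L* = 150, M* = 75

With a fixed-proportions technology, the cost-minimizing bundle uses no slack in either input: L/6 = M/3 = Q.
So L = 6·25 = 150 and M = 3·25 = 75.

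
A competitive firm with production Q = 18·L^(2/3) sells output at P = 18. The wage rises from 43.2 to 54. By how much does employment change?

ΔL = -61

From P·MP_L = w with MP_L = 12·L^(-1/3), the labor demand is L(w) = (216/w)^(3).
At w = 43.2: L = 125. At w = 54: L = 64.
ΔL = 64 − 125 = -61.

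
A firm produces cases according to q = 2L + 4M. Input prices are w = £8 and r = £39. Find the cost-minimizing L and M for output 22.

The inputs are perfect substitutes, so the firm uses whichever has the lower cost per unit of output.
Cost per unit of output via L is w/2 = 4; via M it is r/4 = 9.75. L is cheaper.
Producing q = 22 with L alone: L = 11, M = 0.

L* = 11, M* = 0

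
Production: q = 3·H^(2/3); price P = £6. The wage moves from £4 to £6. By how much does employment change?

From P·MP_H = w with MP_H = 2·H^(-1/3), the labor demand is H(w) = (12/w)^(3).
At w = 4: H = 27. At w = 6: H = 8.
ΔH = 8 − 27 = -19.

ΔH = -19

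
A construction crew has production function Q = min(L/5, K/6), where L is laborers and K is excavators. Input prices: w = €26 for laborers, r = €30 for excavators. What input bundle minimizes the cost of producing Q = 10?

With a fixed-proportions technology, the cost-minimizing bundle uses no slack in either input: L/5 = K/6 = Q.
So L = 5·10 = 50 and K = 6·10 = 60.

L* = 50, K* = 60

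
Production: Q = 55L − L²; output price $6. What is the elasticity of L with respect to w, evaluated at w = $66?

From P·MP_L = w with MP_L = 55 − 2L, labor demand is L(w) = (55 − w/6)/2.
dL/dw = −1/(12) = -1/12.
At w = 66, L = 22, so ε = (dL/dw)·(w/L) = (-1/12)·(66/22) = -0.25.

ε = -0.25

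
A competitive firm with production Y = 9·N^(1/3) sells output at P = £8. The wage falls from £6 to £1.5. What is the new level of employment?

From P·MP_N = w with MP_N = 3·N^(-2/3), the labor demand is N(w) = (24/w)^(3/2).
At w = 6: N = 8. At w = 1.5: N = 64.

N* = 64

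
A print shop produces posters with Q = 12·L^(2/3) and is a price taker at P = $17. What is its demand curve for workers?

L(w) = 2515456/w³

MP_L = (2/3)·12·L^(-1/3) = 8·L^(-1/3).
Setting P·MP_L = w: 136·L^(-1/3) = w.
Solving for L: L^(-1/3) = w/136, so L = (136/w)^(3).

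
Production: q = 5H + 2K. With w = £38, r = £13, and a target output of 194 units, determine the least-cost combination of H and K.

H* = 0, K* = 97

The inputs are perfect substitutes, so the firm uses whichever has the lower cost per unit of output.
Cost per unit of output via H is w/5 = 7.6; via K it is r/2 = 6.5. K is cheaper.
Producing q = 194 with K alone: H = 0, K = 97.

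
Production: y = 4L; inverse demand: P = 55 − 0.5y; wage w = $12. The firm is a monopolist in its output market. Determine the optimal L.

Marginal revenue from the inverse demand is MR = 55 − y.
The marginal product is MP_L = 4.
A monopolist hires until marginal revenue product equals the wage: MR·MP_L = w.
(55 − 4L)·4 = 12, so L = 13.

L* = 13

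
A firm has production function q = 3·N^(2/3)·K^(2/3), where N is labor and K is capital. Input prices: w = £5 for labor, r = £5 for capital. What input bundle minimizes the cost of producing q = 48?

N* = 8, K* = 8

Cost minimization requires the marginal rate of technical substitution to equal the input-price ratio: MP_N/MP_K = w/r.
Here MP_N/MP_K = (2/3)·(K/N)/(2/3) = (K/N). Setting this equal to 5/5 = 1 gives K = N.
Substituting into q = 48: 3·N^(2/3)·(N)^(2/3) = 48.
Solving, N = 8 and K = 8.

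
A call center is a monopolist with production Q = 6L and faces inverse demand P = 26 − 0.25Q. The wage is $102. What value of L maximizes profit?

Marginal revenue from the inverse demand is MR = 26 − 0.5Q.
The marginal product is MP_L = 6.
A monopolist hires until marginal revenue product equals the wage: MR·MP_L = w.
(26 − 3L)·6 = 102, so L = 3.

L* = 3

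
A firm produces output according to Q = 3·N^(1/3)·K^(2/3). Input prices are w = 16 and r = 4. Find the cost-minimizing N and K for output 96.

Cost minimization requires the marginal rate of technical substitution to equal the input-price ratio: MP_N/MP_K = w/r.
Here MP_N/MP_K = (1/3)·(K/N)/(2/3) = 0.5·(K/N). Setting this equal to 16/4 = 4 gives K = 8N.
Substituting into Q = 96: 3·N^(1/3)·(8N)^(2/3) = 96.
Solving, N = 8 and K = 64.

N* = 8, K* = 64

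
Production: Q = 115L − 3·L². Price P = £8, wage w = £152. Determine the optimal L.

The marginal product of L is MP_L = 115 − 6L.
A price-taking firm hires until the value of the marginal product equals the wage: P·MP_L = w, so 8·(115 − 6L) = 152.
Then 115 − 6L = 19, giving L = 16.

L* = 16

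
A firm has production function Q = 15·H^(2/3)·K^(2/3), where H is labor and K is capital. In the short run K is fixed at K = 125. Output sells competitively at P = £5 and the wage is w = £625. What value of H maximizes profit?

H* = 8

With K = 125, MP_H = (2/3)·15·H^(-1/3)·125^(2/3) = 250·H^(-1/3).
Profit maximization for a price taker requires P·MP_H = w: 5·250·H^(-1/3) = 625.
So H^(-1/3) = 0.5, which gives H = 8.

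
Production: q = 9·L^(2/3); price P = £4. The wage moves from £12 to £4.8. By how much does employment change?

From P·MP_L = w with MP_L = 6·L^(-1/3), the labor demand is L(w) = (24/w)^(3).
At w = 12: L = 8. At w = 4.8: L = 125.
ΔL = 125 − 8 = 117.

ΔL = 117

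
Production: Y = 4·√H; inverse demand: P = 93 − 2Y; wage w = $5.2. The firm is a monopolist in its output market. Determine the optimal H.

H* = 25

Marginal revenue from the inverse demand is MR = 93 − 4Y.
The marginal product is MP_H = 2·H^(-1/2).
A monopolist hires until marginal revenue product equals the wage: MR·MP_H = w.
At H, Y = 4·√H. Substituting and solving: (93 − 16·√H)·2·H^(-1/2) = 5.2 gives H = 25.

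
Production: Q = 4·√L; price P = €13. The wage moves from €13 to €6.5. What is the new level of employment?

From P·MP_L = w with MP_L = 2·L^(-1/2), the labor demand is L(w) = (26/w)^(2).
At w = 13: L = 4. At w = 6.5: L = 16.

L* = 16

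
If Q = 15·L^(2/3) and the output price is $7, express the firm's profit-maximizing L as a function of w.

L(w) = 343000/w³

MP_L = (2/3)·15·L^(-1/3) = 10·L^(-1/3).
Setting P·MP_L = w: 70·L^(-1/3) = w.
Solving for L: L^(-1/3) = w/70, so L = (70/w)^(3).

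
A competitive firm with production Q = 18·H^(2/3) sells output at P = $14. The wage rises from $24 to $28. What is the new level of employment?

From P·MP_H = w with MP_H = 12·H^(-1/3), the labor demand is H(w) = (168/w)^(3).
At w = 24: H = 343. At w = 28: H = 216.

H* = 216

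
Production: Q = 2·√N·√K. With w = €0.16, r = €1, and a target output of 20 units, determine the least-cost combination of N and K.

N* = 25, K* = 4

Cost minimization requires the marginal rate of technical substitution to equal the input-price ratio: MP_N/MP_K = w/r.
Here MP_N/MP_K = (1/2)·(K/N)/(1/2) = (K/N). Setting this equal to 0.16/1 = 0.16 gives K = 0.16N.
Substituting into Q = 20: 2·N^(1/2)·(0.16N)^(1/2) = 20.
Solving, N = 25 and K = 4.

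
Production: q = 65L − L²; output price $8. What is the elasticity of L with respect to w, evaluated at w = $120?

ε = -0.3

From P·MP_L = w with MP_L = 65 − 2L, labor demand is L(w) = (65 − w/8)/2.
dL/dw = −1/(16) = -0.0625.
At w = 120, L = 25, so ε = (dL/dw)·(w/L) = (-0.0625)·(120/25) = -0.3.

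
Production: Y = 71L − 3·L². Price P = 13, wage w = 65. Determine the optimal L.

The marginal product of L is MP_L = 71 − 6L.
A price-taking firm hires until the value of the marginal product equals the wage: P·MP_L = w, so 13·(71 − 6L) = 65.
Then 71 − 6L = 5, giving L = 11.

L* = 11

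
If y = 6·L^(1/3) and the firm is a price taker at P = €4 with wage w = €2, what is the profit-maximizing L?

MP_L = (1/3)·6·L^(-2/3) = 2·L^(-2/3).
Profit maximization for a price taker requires P·MP_L = w: 4·2·L^(-2/3) = 2.
So L^(-2/3) = 0.25, which gives L = 8.

L* = 8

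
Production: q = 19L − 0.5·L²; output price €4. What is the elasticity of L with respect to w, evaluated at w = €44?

ε = -1.375

From P·MP_L = w with MP_L = 19 − L, labor demand is L(w) = 19 − w/4.
dL/dw = −1/(4) = -0.25.
At w = 44, L = 8, so ε = (dL/dw)·(w/L) = (-0.25)·(44/8) = -1.375.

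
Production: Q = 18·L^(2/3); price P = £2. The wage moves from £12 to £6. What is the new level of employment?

L* = 64

From P·MP_L = w with MP_L = 12·L^(-1/3), the labor demand is L(w) = (24/w)^(3).
At w = 12: L = 8. At w = 6: L = 64.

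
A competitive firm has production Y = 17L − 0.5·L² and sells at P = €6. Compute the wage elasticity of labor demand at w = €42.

ε = -0.7

From P·MP_L = w with MP_L = 17 − L, labor demand is L(w) = 17 − w/6.
dL/dw = −1/(6) = -1/6.
At w = 42, L = 10, so ε = (dL/dw)·(w/L) = (-1/6)·(42/10) = -0.7.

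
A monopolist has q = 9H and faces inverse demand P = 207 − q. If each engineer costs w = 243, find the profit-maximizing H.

Marginal revenue from the inverse demand is MR = 207 − 2q.
The marginal product is MP_H = 9.
A monopolist hires until marginal revenue product equals the wage: MR·MP_H = w.
(207 − 18H)·9 = 243, so H = 10.

H* = 10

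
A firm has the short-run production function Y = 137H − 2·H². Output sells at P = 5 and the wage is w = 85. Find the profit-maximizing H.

The marginal product of H is MP_H = 137 − 4H.
A price-taking firm hires until the value of the marginal product equals the wage: P·MP_H = w, so 5·(137 − 4H) = 85.
Then 137 − 4H = 17, giving H = 30.

H* = 30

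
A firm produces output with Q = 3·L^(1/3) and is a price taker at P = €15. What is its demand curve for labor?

MP_L = (1/3)·3·L^(-2/3) = L^(-2/3).
Setting P·MP_L = w: 15·L^(-2/3) = w.
Solving for L: L^(-2/3) = w/15, so L = (15/w)^(3/2).

L(w) = (15/w)^(3/2)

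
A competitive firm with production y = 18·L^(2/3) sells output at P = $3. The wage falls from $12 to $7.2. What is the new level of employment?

From P·MP_L = w with MP_L = 12·L^(-1/3), the labor demand is L(w) = (36/w)^(3).
At w = 12: L = 27. At w = 7.2: L = 125.

L* = 125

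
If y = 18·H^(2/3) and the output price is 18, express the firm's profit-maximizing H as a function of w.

MP_H = (2/3)·18·H^(-1/3) = 12·H^(-1/3).
Setting P·MP_H = w: 216·H^(-1/3) = w.
Solving for H: H^(-1/3) = w/216, so H = (216/w)^(3).

H(w) = (216/w)^(3)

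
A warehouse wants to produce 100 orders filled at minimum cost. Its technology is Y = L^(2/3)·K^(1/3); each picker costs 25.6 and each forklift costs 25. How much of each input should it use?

Cost minimization requires the marginal rate of technical substitution to equal the input-price ratio: MP_L/MP_K = w/r.
Here MP_L/MP_K = (2/3)·(K/L)/(1/3) = 2·(K/L). Setting this equal to 25.6/25 = 1.024 gives K = 0.512L.
Substituting into Y = 100: L^(2/3)·(0.512L)^(1/3) = 100.
Solving, L = 125 and K = 64.

L* = 125, K* = 64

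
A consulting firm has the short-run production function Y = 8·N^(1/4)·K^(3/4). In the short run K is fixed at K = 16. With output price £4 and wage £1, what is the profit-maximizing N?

With K = 16, MP_N = (1/4)·8·N^(-3/4)·16^(3/4) = 16·N^(-3/4).
Profit maximization for a price taker requires P·MP_N = w: 4·16·N^(-3/4) = 1.
So N^(-3/4) = 0.015625, which gives N = 256.

N* = 256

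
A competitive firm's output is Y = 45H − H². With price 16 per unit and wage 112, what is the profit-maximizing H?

The marginal product of H is MP_H = 45 − 2H.
A price-taking firm hires until the value of the marginal product equals the wage: P·MP_H = w, so 16·(45 − 2H) = 112.
Then 45 − 2H = 7, giving H = 19.

H* = 19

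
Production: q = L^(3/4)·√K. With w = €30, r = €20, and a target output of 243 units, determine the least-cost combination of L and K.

L* = 81, K* = 81

Cost minimization requires the marginal rate of technical substitution to equal the input-price ratio: MP_L/MP_K = w/r.
Here MP_L/MP_K = (3/4)·(K/L)/(1/2) = 1.5·(K/L). Setting this equal to 30/20 = 1.5 gives K = L.
Substituting into q = 243: L^(3/4)·(L)^(1/2) = 243.
Solving, L = 81 and K = 81.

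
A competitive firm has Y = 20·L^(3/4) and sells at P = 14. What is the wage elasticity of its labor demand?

ε = -4

MP_L = (3/4)·20·L^(-1/4), so P·MP_L = w gives 210·L^(-1/4) = w.
Solving, L(w) = (210/w)^(4). This is a constant-elasticity form: L ∝ w^(−4), so ε = −4.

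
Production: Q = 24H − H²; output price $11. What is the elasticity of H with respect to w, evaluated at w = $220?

ε = -5

From P·MP_H = w with MP_H = 24 − 2H, labor demand is H(w) = (24 − w/11)/2.
dH/dw = −1/(22) = -1/22.
At w = 220, H = 2, so ε = (dH/dw)·(w/H) = (-1/22)·(220/2) = -5.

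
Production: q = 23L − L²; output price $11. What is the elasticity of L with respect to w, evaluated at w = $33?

From P·MP_L = w with MP_L = 23 − 2L, labor demand is L(w) = (23 − w/11)/2.
dL/dw = −1/(22) = -1/22.
At w = 33, L = 10, so ε = (dL/dw)·(w/L) = (-1/22)·(33/10) = -0.15.

ε = -0.15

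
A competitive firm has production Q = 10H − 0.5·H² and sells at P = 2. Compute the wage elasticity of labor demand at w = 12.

ε = -1.5

From P·MP_H = w with MP_H = 10 − H, labor demand is H(w) = 10 − w/2.
dH/dw = −1/(2) = -0.5.
At w = 12, H = 4, so ε = (dH/dw)·(w/H) = (-0.5)·(12/4) = -1.5.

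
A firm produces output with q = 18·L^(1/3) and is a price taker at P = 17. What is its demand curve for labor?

MP_L = (1/3)·18·L^(-2/3) = 6·L^(-2/3).
Setting P·MP_L = w: 102·L^(-2/3) = w.
Solving for L: L^(-2/3) = w/102, so L = (102/w)^(3/2).

L(w) = (102/w)^(3/2)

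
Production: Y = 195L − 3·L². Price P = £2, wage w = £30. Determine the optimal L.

L* = 30

The marginal product of L is MP_L = 195 − 6L.
A price-taking firm hires until the value of the marginal product equals the wage: P·MP_L = w, so 2·(195 − 6L) = 30.
Then 195 − 6L = 15, giving L = 30.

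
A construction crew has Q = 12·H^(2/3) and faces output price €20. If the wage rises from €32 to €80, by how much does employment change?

ΔH = -117

From P·MP_H = w with MP_H = 8·H^(-1/3), the labor demand is H(w) = (160/w)^(3).
At w = 32: H = 125. At w = 80: H = 8.
ΔH = 8 − 125 = -117.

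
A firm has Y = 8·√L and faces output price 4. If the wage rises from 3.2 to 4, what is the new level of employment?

L* = 16

From P·MP_L = w with MP_L = 4·L^(-1/2), the labor demand is L(w) = (16/w)^(2).
At w = 3.2: L = 25. At w = 4: L = 16.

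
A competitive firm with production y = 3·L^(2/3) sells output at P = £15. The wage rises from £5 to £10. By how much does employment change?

ΔL = -189

From P·MP_L = w with MP_L = 2·L^(-1/3), the labor demand is L(w) = (30/w)^(3).
At w = 5: L = 216. At w = 10: L = 27.
ΔL = 27 − 216 = -189.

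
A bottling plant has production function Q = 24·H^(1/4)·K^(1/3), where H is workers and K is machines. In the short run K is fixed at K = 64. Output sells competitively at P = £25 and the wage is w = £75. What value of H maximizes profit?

H* = 16

With K = 64, MP_H = (1/4)·24·H^(-3/4)·64^(1/3) = 24·H^(-3/4).
Profit maximization for a price taker requires P·MP_H = w: 25·24·H^(-3/4) = 75.
So H^(-3/4) = 0.125, which gives H = 16.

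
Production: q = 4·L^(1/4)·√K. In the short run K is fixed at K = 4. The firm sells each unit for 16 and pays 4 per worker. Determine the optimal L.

With K = 4, MP_L = (1/4)·4·L^(-3/4)·4^(1/2) = 2·L^(-3/4).
Profit maximization for a price taker requires P·MP_L = w: 16·2·L^(-3/4) = 4.
So L^(-3/4) = 0.125, which gives L = 16.

L* = 16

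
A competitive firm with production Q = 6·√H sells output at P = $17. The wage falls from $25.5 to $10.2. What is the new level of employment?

From P·MP_H = w with MP_H = 3·H^(-1/2), the labor demand is H(w) = (51/w)^(2).
At w = 25.5: H = 4. At w = 10.2: H = 25.

H* = 25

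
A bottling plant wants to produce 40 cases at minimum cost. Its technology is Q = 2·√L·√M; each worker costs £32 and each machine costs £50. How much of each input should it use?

Cost minimization requires the marginal rate of technical substitution to equal the input-price ratio: MP_L/MP_M = w/r.
Here MP_L/MP_M = (1/2)·(M/L)/(1/2) = (M/L). Setting this equal to 32/50 = 0.64 gives M = 0.64L.
Substituting into Q = 40: 2·L^(1/2)·(0.64L)^(1/2) = 40.
Solving, L = 25 and M = 16.

L* = 25, M* = 16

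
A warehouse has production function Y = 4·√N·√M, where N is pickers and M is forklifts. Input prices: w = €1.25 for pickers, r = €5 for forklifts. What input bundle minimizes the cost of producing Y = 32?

N* = 16, M* = 4

Cost minimization requires the marginal rate of technical substitution to equal the input-price ratio: MP_N/MP_M = w/r.
Here MP_N/MP_M = (1/2)·(M/N)/(1/2) = (M/N). Setting this equal to 1.25/5 = 0.25 gives M = 0.25N.
Substituting into Y = 32: 4·N^(1/2)·(0.25N)^(1/2) = 32.
Solving, N = 16 and M = 4.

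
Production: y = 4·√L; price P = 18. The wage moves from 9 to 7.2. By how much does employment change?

From P·MP_L = w with MP_L = 2·L^(-1/2), the labor demand is L(w) = (36/w)^(2).
At w = 9: L = 16. At w = 7.2: L = 25.
ΔL = 25 − 16 = 9.

ΔL = 9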